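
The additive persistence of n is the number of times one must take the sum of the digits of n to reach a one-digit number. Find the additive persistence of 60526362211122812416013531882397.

60526362211122812416013531882397 → 111 → 3 (2 steps)

2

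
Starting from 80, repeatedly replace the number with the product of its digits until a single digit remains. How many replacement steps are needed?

80 → 0 (1 step)

1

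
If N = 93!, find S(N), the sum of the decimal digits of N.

93! = 1156772507081641574759205162306240436214753229576413535186142281213246807121467315215203289516844845303838996289387078090752000000000000000000000
Sum of its 145 digits: 513.

513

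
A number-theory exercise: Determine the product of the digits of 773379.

7×7×3×3×7×9 = 27783

27783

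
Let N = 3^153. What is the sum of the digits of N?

351

3^153 = 9989689095948428268966921126195809393034773710522520293009978943147202723
Sum of its 73 digits: 351.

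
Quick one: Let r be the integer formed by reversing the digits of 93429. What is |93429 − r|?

Reverse of 93429 is 92439.
|93429 − 92439| = 990

990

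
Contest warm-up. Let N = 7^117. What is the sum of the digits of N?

7^117 = 752437932913554740664483432691464675311052887102331043473121278209702196610254919135920249842407207
Sum of its 99 digits: 397.

397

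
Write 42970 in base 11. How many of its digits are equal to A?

42970 in base 11 is 2A314.
The digit A appears 1 time.

1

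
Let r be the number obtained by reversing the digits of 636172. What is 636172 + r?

907808

Reverse of 636172 is 271636.
636172 + 271636 = 907808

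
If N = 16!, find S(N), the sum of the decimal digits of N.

63

16! = 20922789888000
Sum of its 14 digits: 63.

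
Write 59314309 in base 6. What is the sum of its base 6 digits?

29

59314309 in base 6 is 5515151141.
Digit sum: 5+5+1+5+1+5+1+1+4+1 = 29.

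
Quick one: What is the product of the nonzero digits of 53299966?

5×3×2×9×9×9×6×6 = 787320

787320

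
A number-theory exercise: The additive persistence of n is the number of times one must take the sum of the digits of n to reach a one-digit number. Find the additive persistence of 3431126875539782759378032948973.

3

3431126875539782759378032948973 → 158 → 14 → 5 (3 steps)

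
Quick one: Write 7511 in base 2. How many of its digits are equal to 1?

9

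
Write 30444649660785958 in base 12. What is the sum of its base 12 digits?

92

30444649660785958 in base 12 is 1B866A109818265A.
Digit sum: 1+11+8+6+6+10+1+0+9+8+1+8+2+6+5+10 = 92.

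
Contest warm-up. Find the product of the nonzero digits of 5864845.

153600

5×8×6×4×8×4×5 = 153600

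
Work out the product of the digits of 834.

96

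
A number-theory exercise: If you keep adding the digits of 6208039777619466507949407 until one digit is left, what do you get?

6+2+0+8+0+3+9+7+7+7+6+1+9+4+6+6+5+0+7+9+4+9+4+0+7 = 126
1+2+6 = 9

9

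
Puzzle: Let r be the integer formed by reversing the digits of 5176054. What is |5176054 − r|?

Reverse of 5176054 is 4506715.
|5176054 − 4506715| = 669339

669339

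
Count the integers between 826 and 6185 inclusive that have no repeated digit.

2746

The integers in [826, 6185] that have no repeated digit: 826, 827, 829, 830, 831, 832, …, 6184, 6185.
2746 qualify.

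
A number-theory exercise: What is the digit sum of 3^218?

423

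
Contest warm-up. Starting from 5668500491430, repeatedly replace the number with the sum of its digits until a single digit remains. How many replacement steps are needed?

2

5668500491430 → 51 → 6 (2 steps)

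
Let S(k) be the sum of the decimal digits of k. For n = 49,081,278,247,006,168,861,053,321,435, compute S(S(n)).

First digit sum: 114.
1+1+4 = 6.

6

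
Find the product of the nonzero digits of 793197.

7×9×3×1×9×7 = 11907

11907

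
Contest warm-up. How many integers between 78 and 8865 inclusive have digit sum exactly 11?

The integers in [78, 8865] that have digit sum exactly 11: 83, 92, 119, 128, 137, 146, …, 8210, 8300.
336 qualify.

336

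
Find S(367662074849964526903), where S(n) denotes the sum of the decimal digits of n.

3+6+7+6+6+2+0+7+4+8+4+9+9+6+4+5+2+6+9+0+3 = 106

106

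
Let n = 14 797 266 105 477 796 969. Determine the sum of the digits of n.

112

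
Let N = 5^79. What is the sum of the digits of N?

221

5^79 = 16543612251060553497428173841399257071316242218017578125
Sum of its 56 digits: 221.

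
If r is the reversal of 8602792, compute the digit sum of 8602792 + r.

32

Reversal of 8602792 is 2972068; 8602792 + 2972068 = 11574860.
Digit sum of 11574860: 1+1+5+7+4+8+6+0 = 32.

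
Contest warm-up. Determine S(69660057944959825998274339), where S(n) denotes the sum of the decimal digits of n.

6+9+6+6+0+0+5+7+9+4+4+9+5+9+8+2+5+9+9+8+2+7+4+3+3+9 = 148

148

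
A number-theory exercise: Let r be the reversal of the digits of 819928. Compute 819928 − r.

Reverse of 819928 is 829918.
819928 − 829918 = -9990

-9990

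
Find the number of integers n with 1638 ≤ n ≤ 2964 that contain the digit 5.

The integers in [1638, 2964] that contain the digit 5: 1645, 1650, 1651, 1652, 1653, 1654, …, 2958, 2959.
339 qualify.

339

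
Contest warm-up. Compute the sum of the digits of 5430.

12

5+4+3+0 = 12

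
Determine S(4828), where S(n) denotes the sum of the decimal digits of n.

22

4+8+2+8 = 22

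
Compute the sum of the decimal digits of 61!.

315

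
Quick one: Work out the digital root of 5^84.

The digital root of n equals n mod 9 (or 9 when 9 | n), so we need 5^84 mod 9.
5^84 ≡ 1 (mod 9), so the digital root is 1.

1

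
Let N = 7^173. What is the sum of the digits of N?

652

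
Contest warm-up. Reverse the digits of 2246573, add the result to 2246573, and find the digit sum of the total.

31

Reversal of 2246573 is 3756422; 2246573 + 3756422 = 6002995.
Digit sum of 6002995: 6+0+0+2+9+9+5 = 31.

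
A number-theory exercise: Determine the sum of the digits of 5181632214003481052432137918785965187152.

158

5+1+8+1+6+3+2+2+1+4+0+0+3+4+8+1+0+5+2+4+3+2+1+3+7+9+1+8+7+8+5+9+6+5+1+8+7+1+5+2 = 158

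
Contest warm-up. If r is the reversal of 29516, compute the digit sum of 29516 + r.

Reversal of 29516 is 61592; 29516 + 61592 = 91108.
Digit sum of 91108: 9+1+1+0+8 = 19.

19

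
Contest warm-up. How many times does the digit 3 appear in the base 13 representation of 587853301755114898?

587853301755114898 in base 13 is B63BAA1655B33669.
The digit 3 appears 3 times.

3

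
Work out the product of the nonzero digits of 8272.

224

8×2×7×2 = 224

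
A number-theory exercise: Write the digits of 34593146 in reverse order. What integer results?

Reversing 34593146 gives 64139543.

64139543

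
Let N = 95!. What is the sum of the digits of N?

95! = 10329978488239059262599702099394727095397746340117372869212250571234293987594703124871765375385424468563282236864226607350415360000000000000000000000
Sum of its 149 digits: 585.

585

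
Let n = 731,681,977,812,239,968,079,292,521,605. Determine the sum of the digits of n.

7+3+1+6+8+1+9+7+7+8+1+2+2+3+9+9+6+8+0+7+9+2+9+2+5+2+1+6+0+5 = 145

145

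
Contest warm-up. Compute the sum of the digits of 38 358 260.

35

3+8+3+5+8+2+6+0 = 35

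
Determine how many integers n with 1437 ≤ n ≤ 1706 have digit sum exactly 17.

The integers in [1437, 1706] that have digit sum exactly 17: 1439, 1448, 1457, 1466, 1475, 1484, …, 1682, 1691.
24 qualify.

24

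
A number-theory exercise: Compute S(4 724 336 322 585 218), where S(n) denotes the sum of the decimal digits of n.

65

4+7+2+4+3+3+6+3+2+2+5+8+5+2+1+8 = 65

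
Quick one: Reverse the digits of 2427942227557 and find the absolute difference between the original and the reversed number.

5129280269685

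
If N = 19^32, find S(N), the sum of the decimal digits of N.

19^32 = 83198449060887472631428936505541918917761
Sum of its 41 digits: 199.

199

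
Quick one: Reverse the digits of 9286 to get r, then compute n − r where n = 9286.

2457

Reverse of 9286 is 6829.
9286 − 6829 = 2457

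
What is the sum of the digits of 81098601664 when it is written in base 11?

44

81098601664 in base 11 is 31437056843.
Digit sum: 3+1+4+3+7+0+5+6+8+4+3 = 44.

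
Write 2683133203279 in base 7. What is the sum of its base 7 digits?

55

2683133203279 in base 7 is 364564353632104.
Digit sum: 3+6+4+5+6+4+3+5+3+6+3+2+1+0+4 = 55.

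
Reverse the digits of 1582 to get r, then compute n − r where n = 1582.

Reverse of 1582 is 2851.
1582 − 2851 = -1269

-1269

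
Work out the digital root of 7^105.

1

The digital root of n equals n mod 9 (or 9 when 9 | n), so we need 7^105 mod 9.
7^105 ≡ 1 (mod 9), so the digital root is 1.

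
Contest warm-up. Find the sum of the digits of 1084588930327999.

85

1+0+8+4+5+8+8+9+3+0+3+2+7+9+9+9 = 85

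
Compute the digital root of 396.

9

3+9+6 = 18
1+8 = 9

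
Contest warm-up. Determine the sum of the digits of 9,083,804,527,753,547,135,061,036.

102

9+0+8+3+8+0+4+5+2+7+7+5+3+5+4+7+1+3+5+0+6+1+0+3+6 = 102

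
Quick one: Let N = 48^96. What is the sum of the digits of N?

711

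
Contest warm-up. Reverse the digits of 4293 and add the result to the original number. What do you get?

8217

Reverse of 4293 is 3924.
4293 + 3924 = 8217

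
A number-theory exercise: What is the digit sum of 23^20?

23^20 = 1716155831334586342923895201
Sum of its 28 digits: 115.

115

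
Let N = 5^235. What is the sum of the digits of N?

5^235 = 181113581576534247350182385817755835613650623962782763791652297798710026371856902294790629039219161989079048785937556593117654657465465106724877841770648956298828125
Sum of its 165 digits: 797.

797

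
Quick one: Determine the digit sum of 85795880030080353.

72

8+5+7+9+5+8+8+0+0+3+0+0+8+0+3+5+3 = 72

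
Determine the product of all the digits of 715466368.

725760

7×1×5×4×6×6×3×6×8 = 725760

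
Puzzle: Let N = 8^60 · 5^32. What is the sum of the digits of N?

8^60 · 5^32 = 35681192317648997026457149236237378409568665600000000000000000000000000000000
Sum of its 77 digits: 223.

223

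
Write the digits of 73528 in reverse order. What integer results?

82537

Reversing 73528 gives 82537.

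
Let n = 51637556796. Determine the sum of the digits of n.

60

5+1+6+3+7+5+5+6+7+9+6 = 60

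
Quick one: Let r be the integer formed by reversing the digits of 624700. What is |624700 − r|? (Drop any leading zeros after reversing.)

617274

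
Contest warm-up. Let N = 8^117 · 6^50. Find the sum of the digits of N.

8^117 · 6^50 = 3707583982392246701146161958470219890922751516680448411744541421093011349251182993855544519888193097563415116160920989052707270367070482226741248
Sum of its 145 digits: 621.

621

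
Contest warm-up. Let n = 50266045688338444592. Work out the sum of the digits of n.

5+0+2+6+6+0+4+5+6+8+8+3+3+8+4+4+4+5+9+2 = 92

92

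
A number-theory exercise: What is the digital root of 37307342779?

7

3+7+3+0+7+3+4+2+7+7+9 = 52
5+2 = 7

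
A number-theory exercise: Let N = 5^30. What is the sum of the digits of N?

5^30 = 931322574615478515625
Sum of its 21 digits: 91.

91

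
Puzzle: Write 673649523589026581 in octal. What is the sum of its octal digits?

673649523589026581 in base 8 is 45312212605450511425.
Digit sum: 4+5+3+1+2+2+1+2+6+0+5+4+5+0+5+1+1+4+2+5 = 58.

58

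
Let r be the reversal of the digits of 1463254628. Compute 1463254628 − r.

Reverse of 1463254628 is 8264523641.
1463254628 − 8264523641 = -6801269013

-6801269013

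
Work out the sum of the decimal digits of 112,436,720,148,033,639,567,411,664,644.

117

1+1+2+4+3+6+7+2+0+1+4+8+0+3+3+6+3+9+5+6+7+4+1+1+6+6+4+6+4+4 = 117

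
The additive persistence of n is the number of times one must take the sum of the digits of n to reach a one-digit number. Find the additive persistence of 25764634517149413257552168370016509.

2

25764634517149413257552168370016509 → 144 → 9 (2 steps)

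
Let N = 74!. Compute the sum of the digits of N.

378

74! = 330788544151938641225953028221253782145683251820934971170611926835411235700971565459250872320000000000000000
Sum of its 108 digits: 378.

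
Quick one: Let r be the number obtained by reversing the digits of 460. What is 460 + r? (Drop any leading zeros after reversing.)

Reverse of 460 is 64.
460 + 64 = 524

524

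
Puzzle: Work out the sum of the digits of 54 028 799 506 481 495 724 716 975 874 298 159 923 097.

5+4+0+2+8+7+9+9+5+0+6+4+8+1+4+9+5+7+2+4+7+1+6+9+7+5+8+7+4+2+9+8+1+5+9+9+2+3+0+9+7 = 217

217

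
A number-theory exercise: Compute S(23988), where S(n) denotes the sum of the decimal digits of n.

2+3+9+8+8 = 30

30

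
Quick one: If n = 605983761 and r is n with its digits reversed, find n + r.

Reverse of 605983761 is 167389506.
605983761 + 167389506 = 773373267

773373267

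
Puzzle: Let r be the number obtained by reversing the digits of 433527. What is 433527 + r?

1158861

Reverse of 433527 is 725334.
433527 + 725334 = 1158861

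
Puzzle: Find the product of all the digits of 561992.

5×6×1×9×9×2 = 4860

4860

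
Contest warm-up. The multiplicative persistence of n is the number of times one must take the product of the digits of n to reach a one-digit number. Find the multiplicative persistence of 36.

36 → 18 → 8 (2 steps)

2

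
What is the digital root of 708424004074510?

1

7+0+8+4+2+4+0+0+4+0+7+4+5+1+0 = 46
4+6 = 10
1+0 = 1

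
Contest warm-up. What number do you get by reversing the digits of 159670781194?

Reversing 159670781194 gives 491187076951.

491187076951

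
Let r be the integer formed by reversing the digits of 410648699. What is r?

Reversing 410648699 gives 996846014.

996846014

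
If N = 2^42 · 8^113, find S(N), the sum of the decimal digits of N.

2^42 · 8^113 = 4925250774549309901534880012517951725634967408808180833493536675530715221437151326426783281860614455100828498788352
Sum of its 115 digits: 503.

503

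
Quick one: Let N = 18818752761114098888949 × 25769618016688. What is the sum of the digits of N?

18818752761114098888949 × 25769618016688 = 484952070204402928859912233740780912
Sum of its 36 digits: 150.

150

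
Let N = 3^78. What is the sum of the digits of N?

153

3^78 = 16423203268260658146231467800709255289
Sum of its 38 digits: 153.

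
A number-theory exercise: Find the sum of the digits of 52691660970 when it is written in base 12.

52691660970 in base 12 is A2663B7436.
Digit sum: 10+2+6+6+3+11+7+4+3+6 = 58.

58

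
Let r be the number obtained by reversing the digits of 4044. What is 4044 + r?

8448

Reverse of 4044 is 4404.
4044 + 4404 = 8448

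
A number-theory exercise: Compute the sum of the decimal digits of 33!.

144

33! = 8683317618811886495518194401280000000
Sum of its 37 digits: 144.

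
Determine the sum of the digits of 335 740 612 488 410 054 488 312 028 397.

120

3+3+5+7+4+0+6+1+2+4+8+8+4+1+0+0+5+4+4+8+8+3+1+2+0+2+8+3+9+7 = 120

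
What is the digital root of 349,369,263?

9

3+4+9+3+6+9+2+6+3 = 45
4+5 = 9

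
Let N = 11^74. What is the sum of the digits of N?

355

11^74 = 115626851945005895824350724793934920977843826201410687257519861520453973754841
Sum of its 78 digits: 355.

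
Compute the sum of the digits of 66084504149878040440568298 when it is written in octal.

66084504149878040440568298 in base 8 is 33251740227720122527335674752.
Digit sum: 3+3+2+5+1+7+4+0+2+2+7+7+2+0+1+2+2+5+2+7+3+3+5+6+7+4+7+5+2 = 106.

106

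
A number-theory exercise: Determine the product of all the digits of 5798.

5×7×9×8 = 2520

2520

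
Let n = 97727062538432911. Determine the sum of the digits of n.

76

9+7+7+2+7+0+6+2+5+3+8+4+3+2+9+1+1 = 76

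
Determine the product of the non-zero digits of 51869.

2160

5×1×8×6×9 = 2160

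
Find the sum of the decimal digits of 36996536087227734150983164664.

3+6+9+9+6+5+3+6+0+8+7+2+2+7+7+3+4+1+5+0+9+8+3+1+6+4+6+6+4 = 140

140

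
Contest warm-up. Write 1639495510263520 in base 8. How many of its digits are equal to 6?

1639495510263520 in base 8 is 56461631340003340.
The digit 6 appears 3 times.

3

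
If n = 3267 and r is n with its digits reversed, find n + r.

Reverse of 3267 is 7623.
3267 + 7623 = 10890

10890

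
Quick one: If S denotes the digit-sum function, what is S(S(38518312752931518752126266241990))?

First digit sum: 134.
1+3+4 = 8.

8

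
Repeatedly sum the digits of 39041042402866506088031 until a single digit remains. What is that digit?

8

3+9+0+4+1+0+4+2+4+0+2+8+6+6+5+0+6+0+8+8+0+3+1 = 80
8+0 = 8
(Equivalently, 39041042402866506088031 mod 9 = 8.)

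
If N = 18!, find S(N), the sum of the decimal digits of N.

54

18! = 6402373705728000
Sum of its 16 digits: 54.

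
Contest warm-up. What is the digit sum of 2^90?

2^90 = 1237940039285380274899124224
Sum of its 28 digits: 118.

118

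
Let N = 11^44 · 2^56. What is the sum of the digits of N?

11^44 · 2^56 = 477482989328124107244705224682664506949060558462656928993509376
Sum of its 63 digits: 304.

304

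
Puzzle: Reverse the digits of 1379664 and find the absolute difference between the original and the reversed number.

Reverse of 1379664 is 4669731.
|1379664 − 4669731| = 3290067

3290067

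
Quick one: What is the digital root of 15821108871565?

1+5+8+2+1+1+0+8+8+7+1+5+6+5 = 58
5+8 = 13
1+3 = 4

4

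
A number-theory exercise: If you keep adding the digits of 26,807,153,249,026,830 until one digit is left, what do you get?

3

2+6+8+0+7+1+5+3+2+4+9+0+2+6+8+3+0 = 66
6+6 = 12
1+2 = 3
(Equivalently, 26,807,153,249,026,830 mod 9 = 3.)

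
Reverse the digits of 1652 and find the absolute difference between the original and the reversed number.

909

Reverse of 1652 is 2561.
|1652 − 2561| = 909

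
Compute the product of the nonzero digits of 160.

6

1×6 = 6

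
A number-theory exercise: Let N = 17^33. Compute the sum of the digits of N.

170

17^33 = 40254497110927943179349807054456171205137
Sum of its 41 digits: 170.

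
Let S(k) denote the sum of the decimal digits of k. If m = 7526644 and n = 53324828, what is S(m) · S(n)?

1190

S(7526644) = 7+5+2+6+6+4+4 = 34.
S(53324828) = 5+3+3+2+4+8+2+8 = 35.
34 · 35 = 1190.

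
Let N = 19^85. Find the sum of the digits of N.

460

19^85 = 4943745220665013416622130055650473263726757930236695311442483036762574572597089739422226505532147191437533699
Sum of its 109 digits: 460.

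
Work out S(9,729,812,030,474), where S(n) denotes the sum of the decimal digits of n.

56

9+7+2+9+8+1+2+0+3+0+4+7+4 = 56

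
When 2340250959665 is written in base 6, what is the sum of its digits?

55

2340250959665 in base 6 is 4551032455531345.
Digit sum: 4+5+5+1+0+3+2+4+5+5+5+3+1+3+4+5 = 55.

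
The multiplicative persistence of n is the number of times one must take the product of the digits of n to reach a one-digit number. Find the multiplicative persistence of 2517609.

1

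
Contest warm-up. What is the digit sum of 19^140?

748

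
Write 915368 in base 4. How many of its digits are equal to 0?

915368 in base 4 is 3133132220.
The digit 0 appears 1 time.

1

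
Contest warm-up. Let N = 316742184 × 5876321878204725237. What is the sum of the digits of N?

144

316742184 × 5876321878204725237 = 1861279025589546670687297608
Sum of its 28 digits: 144.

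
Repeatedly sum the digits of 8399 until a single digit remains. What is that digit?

2

8+3+9+9 = 29
2+9 = 11
1+1 = 2
(Equivalently, 8399 mod 9 = 2.)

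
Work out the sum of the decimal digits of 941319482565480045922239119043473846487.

174

9+4+1+3+1+9+4+8+2+5+6+5+4+8+0+0+4+5+9+2+2+2+3+9+1+1+9+0+4+3+4+7+3+8+4+6+4+8+7 = 174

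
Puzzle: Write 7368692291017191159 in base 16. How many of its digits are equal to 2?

2

7368692291017191159 in base 16 is 6642DA99013D2EF7.
The digit 2 appears 2 times.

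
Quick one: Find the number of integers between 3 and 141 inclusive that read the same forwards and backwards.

21

The integers in [3, 141] that read the same forwards and backwards: 3, 4, 5, 6, 7, 8, …, 131, 141.
21 qualify.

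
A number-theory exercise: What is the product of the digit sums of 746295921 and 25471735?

1530

S(746295921) = 7+4+6+2+9+5+9+2+1 = 45.
S(25471735) = 2+5+4+7+1+7+3+5 = 34.
45 · 34 = 1530.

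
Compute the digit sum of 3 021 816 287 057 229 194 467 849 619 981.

3+0+2+1+8+1+6+2+8+7+0+5+7+2+2+9+1+9+4+4+6+7+8+4+9+6+1+9+9+8+1 = 149

149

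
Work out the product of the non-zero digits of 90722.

9×7×2×2 = 252

252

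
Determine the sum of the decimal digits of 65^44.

373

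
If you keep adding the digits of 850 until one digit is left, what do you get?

4

8+5+0 = 13
1+3 = 4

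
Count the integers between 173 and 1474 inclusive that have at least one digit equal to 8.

328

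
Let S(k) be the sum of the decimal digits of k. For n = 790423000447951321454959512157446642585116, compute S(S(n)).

First digit sum: 170.
1+7+0 = 8.

8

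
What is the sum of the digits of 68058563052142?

6+8+0+5+8+5+6+3+0+5+2+1+4+2 = 55

55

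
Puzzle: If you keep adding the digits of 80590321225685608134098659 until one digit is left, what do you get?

8+0+5+9+0+3+2+1+2+2+5+6+8+5+6+0+8+1+3+4+0+9+8+6+5+9 = 115
1+1+5 = 7

7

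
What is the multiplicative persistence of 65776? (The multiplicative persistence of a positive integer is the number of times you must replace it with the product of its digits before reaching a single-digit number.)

2

65776 → 8820 → 0 (2 steps)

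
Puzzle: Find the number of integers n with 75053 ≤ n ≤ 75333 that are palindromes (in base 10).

3

The integers in [75053, 75333] that are palindromes (in base 10): 75057, 75157, 75257.
3 qualify.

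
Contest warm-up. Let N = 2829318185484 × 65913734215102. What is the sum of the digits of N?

162

2829318185484 × 65913734215102 = 186490926887947037589979368
Sum of its 27 digits: 162.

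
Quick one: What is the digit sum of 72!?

432

72! = 61234458376886086861524070385274672740778091784697328983823014963978384987221689274204160000000000000000
Sum of its 104 digits: 432.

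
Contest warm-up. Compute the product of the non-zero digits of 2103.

2×1×3 = 6

6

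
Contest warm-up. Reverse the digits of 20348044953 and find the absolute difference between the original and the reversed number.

Reverse of 20348044953 is 35944084302.
|20348044953 − 35944084302| = 15596039349

15596039349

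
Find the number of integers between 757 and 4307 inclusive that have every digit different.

1855

The integers in [757, 4307] that have every digit different: 758, 759, 760, 761, 762, 763, …, 4306, 4307.
1855 qualify.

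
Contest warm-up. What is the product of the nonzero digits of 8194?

288

8×1×9×4 = 288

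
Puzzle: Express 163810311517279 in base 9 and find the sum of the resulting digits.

39

163810311517279 in base 9 is 714003037042161.
Digit sum: 7+1+4+0+0+3+0+3+7+0+4+2+1+6+1 = 39.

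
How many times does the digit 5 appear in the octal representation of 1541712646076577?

1541712646076577 in base 8 is 53642676247274241.
The digit 5 appears 1 time.

1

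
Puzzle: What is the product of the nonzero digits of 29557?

3150

2×9×5×5×7 = 3150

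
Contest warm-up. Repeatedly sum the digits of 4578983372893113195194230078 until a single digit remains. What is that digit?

4

4+5+7+8+9+8+3+3+7+2+8+9+3+1+1+3+1+9+5+1+9+4+2+3+0+0+7+8 = 130
1+3+0 = 4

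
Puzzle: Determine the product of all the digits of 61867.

2016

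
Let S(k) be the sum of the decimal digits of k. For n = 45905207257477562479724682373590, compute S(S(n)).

First digit sum: 153.
1+5+3 = 9.

9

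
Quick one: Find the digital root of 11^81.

8

The digital root of n equals n mod 9 (or 9 when 9 | n), so we need 11^81 mod 9.
11^81 ≡ 8 (mod 9), so the digital root is 8.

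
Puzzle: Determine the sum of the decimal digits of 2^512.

733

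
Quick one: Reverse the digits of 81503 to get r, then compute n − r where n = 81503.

Reverse of 81503 is 30518.
81503 − 30518 = 50985

50985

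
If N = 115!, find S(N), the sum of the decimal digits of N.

648

115! = 292509369349301569068815180481773552003419272043053514672100535242441942363589054622883930786268803187059211939585703515345785120071002251720730101703194015956992000000000000000000000000000
Sum of its 189 digits: 648.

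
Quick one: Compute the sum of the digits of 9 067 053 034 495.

55

9+0+6+7+0+5+3+0+3+4+4+9+5 = 55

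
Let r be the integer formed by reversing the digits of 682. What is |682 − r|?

Reverse of 682 is 286.
|682 − 286| = 396

396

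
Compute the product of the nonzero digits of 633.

54

6×3×3 = 54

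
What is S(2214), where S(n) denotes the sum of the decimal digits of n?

2+2+1+4 = 9

9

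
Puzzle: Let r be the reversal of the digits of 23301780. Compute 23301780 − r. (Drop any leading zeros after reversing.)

14591448

Reverse of 23301780 is 8710332.
23301780 − 8710332 = 14591448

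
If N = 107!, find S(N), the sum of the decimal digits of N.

594

107! = 12265202031961379393517517010387338887131568154382945052653251412013535324922144249034658613287059061933743916719318560380966506520420000368175349760000000000000000000000000
Sum of its 173 digits: 594.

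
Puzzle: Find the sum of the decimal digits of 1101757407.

33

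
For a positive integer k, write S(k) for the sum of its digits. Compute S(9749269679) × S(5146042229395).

3536

S(9749269679) = 9+7+4+9+2+6+9+6+7+9 = 68.
S(5146042229395) = 5+1+4+6+0+4+2+2+2+9+3+9+5 = 52.
68 · 52 = 3536.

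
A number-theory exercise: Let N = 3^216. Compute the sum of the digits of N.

3^216 = 11433811272836884826665874049685357613602127080237382571153151471568389249023393608050222706416077770721
Sum of its 104 digits: 432.

432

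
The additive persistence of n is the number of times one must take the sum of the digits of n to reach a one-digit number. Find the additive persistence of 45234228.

45234228 → 30 → 3 (2 steps)

2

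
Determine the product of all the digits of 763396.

20412

7×6×3×3×9×6 = 20412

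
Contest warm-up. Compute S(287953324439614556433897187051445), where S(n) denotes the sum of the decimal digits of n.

155

2+8+7+9+5+3+3+2+4+4+3+9+6+1+4+5+5+6+4+3+3+8+9+7+1+8+7+0+5+1+4+4+5 = 155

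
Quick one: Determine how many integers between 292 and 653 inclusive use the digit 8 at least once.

63

The integers in [292, 653] that use the digit 8 at least once: 298, 308, 318, 328, 338, 348, …, 638, 648.
63 qualify.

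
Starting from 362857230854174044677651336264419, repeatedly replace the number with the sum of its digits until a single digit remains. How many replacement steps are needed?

2

362857230854174044677651336264419 → 143 → 8 (2 steps)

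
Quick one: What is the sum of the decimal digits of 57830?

5+7+8+3+0 = 23

23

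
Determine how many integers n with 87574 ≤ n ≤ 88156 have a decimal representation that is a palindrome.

6

The integers in [87574, 88156] that have a decimal representation that is a palindrome: 87578, 87678, 87778, 87878, 87978, 88088.
6 qualify.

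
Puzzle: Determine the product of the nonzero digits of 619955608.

6×1×9×9×5×5×6×8 = 583200

583200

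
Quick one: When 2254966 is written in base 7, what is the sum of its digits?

16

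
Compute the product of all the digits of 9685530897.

0

9×6×8×5×5×3×0×8×9×7 = 0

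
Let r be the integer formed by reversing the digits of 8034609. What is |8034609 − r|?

1029699

Reverse of 8034609 is 9064308.
|8034609 − 9064308| = 1029699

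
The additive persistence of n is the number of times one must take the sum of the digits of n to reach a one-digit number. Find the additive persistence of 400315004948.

3

400315004948 → 38 → 11 → 2 (3 steps)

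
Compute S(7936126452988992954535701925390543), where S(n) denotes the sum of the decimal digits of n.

7+9+3+6+1+2+6+4+5+2+9+8+8+9+9+2+9+5+4+5+3+5+7+0+1+9+2+5+3+9+0+5+4+3 = 169

169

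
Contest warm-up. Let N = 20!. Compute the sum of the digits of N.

20! = 2432902008176640000
Sum of its 19 digits: 54.

54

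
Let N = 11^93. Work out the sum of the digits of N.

431

11^93 = 7071633096370052987228539828633738974356170631457211738505541698256245203345476712315048679844731
Sum of its 97 digits: 431.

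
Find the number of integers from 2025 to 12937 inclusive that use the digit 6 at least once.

3693

The integers in [2025, 12937] that use the digit 6 at least once: 2026, 2036, 2046, 2056, 2060, 2061, …, 12926, 12936.
3693 qualify.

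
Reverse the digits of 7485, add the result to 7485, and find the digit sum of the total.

12

Reversal of 7485 is 5847; 7485 + 5847 = 13332.
Digit sum of 13332: 1+3+3+3+2 = 12.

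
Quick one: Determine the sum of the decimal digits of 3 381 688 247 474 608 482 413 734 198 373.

3+3+8+1+6+8+8+2+4+7+4+7+4+6+0+8+4+8+2+4+1+3+7+3+4+1+9+8+3+7+3 = 146

146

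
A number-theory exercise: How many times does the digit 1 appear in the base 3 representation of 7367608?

8

7367608 in base 3 is 111212022110101.
The digit 1 appears 8 times.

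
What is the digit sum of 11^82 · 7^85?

724

11^82 · 7^85 = 16886264366745456586483454411838892745771293465024487282223014956515880701509817336519085417745233764564685094899072149710107264514338605438053076857309379247
Sum of its 158 digits: 724.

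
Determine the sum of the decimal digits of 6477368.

6+4+7+7+3+6+8 = 41

41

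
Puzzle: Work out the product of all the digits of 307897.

0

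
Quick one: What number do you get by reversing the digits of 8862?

2688

Reversing 8862 gives 2688.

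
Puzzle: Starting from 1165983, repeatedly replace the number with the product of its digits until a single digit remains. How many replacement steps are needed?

1165983 → 6480 → 0 (2 steps)

2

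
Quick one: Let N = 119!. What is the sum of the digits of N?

119! = 55745857612076058813234317117419771556272886109483581752463927935846946310374691578057284710599874844234646982443450754604453404911734348832487342619913750049708004343808000000000000000000000000000
Sum of its 197 digits: 774.

774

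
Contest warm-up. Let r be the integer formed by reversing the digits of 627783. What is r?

387726

Reversing 627783 gives 387726.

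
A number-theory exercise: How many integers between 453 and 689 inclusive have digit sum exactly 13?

The integers in [453, 689] that have digit sum exactly 13: 454, 463, 472, 481, 490, 508, …, 661, 670.
22 qualify.

22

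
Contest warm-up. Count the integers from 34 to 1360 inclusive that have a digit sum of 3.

12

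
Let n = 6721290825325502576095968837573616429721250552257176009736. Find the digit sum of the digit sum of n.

14

First digit sum: 257.
2+5+7 = 14.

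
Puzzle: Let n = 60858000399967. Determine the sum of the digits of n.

6+0+8+5+8+0+0+0+3+9+9+9+6+7 = 70

70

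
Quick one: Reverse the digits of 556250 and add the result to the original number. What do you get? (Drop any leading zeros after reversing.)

Reverse of 556250 is 52655.
556250 + 52655 = 608905

608905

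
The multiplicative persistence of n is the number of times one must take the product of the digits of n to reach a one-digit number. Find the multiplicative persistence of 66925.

66925 → 3240 → 0 (2 steps)

2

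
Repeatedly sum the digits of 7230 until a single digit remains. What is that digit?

7+2+3+0 = 12
1+2 = 3

3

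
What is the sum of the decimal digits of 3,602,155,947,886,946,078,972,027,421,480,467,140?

166

3+6+0+2+1+5+5+9+4+7+8+8+6+9+4+6+0+7+8+9+7+2+0+2+7+4+2+1+4+8+0+4+6+7+1+4+0 = 166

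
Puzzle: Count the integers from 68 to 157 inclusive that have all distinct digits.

The integers in [68, 157] that have all distinct digits: 68, 69, 70, 71, 72, 73, …, 156, 157.
67 qualify.

67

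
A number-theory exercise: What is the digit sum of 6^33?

126

6^33 = 47751966659678405306351616
Sum of its 26 digits: 126.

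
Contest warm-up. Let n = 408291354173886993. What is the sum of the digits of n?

90

4+0+8+2+9+1+3+5+4+1+7+3+8+8+6+9+9+3 = 90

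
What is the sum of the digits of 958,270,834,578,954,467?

9+5+8+2+7+0+8+3+4+5+7+8+9+5+4+4+6+7 = 101

101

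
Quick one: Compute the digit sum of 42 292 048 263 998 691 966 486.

123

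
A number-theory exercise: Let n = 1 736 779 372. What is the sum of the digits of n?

52

1+7+3+6+7+7+9+3+7+2 = 52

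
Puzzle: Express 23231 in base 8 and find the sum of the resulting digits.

23231 in base 8 is 55277.
Digit sum: 5+5+2+7+7 = 26.

26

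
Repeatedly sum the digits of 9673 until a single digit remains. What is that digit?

9+6+7+3 = 25
2+5 = 7

7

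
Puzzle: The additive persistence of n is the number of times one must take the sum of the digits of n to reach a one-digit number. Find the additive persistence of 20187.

2

20187 → 18 → 9 (2 steps)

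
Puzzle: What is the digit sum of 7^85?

295

7^85 = 681292175541205709486531011694243236571309860372760091522256581907552807
Sum of its 72 digits: 295.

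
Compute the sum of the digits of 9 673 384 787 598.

84

9+6+7+3+3+8+4+7+8+7+5+9+8 = 84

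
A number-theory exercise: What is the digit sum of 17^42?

17^42 = 4773695331839566234818968439734627784374274207965089
Sum of its 52 digits: 271.

271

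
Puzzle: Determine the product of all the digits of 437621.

1008

4×3×7×6×2×1 = 1008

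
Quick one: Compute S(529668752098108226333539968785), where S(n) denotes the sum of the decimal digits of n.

155

5+2+9+6+6+8+7+5+2+0+9+8+1+0+8+2+2+6+3+3+3+5+3+9+9+6+8+7+8+5 = 155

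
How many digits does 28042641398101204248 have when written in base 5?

28

28042641398101204248 in base 5 is 3340214320043131302402013443, which has 28 digits.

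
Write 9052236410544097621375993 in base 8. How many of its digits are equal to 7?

6

9052236410544097621375993 in base 8 is 3574705340273635426102575771.
The digit 7 appears 6 times.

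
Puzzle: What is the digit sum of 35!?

35! = 10333147966386144929666651337523200000000
Sum of its 41 digits: 144.

144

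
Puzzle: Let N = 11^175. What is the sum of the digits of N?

11^175 = 175274970500096600128890387380389218424425357460133875815693572914762647271957731390430549690938868126296691971063847491032009403220539418943436933829177272041672189917701702987249251
Sum of its 183 digits: 821.

821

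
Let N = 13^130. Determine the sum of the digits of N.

13^130 = 6495847189879200919523571558866128178519676272281183726839381003906688615833519556218736219093975317609794137607877958572218335473711513642939049
Sum of its 145 digits: 706.

706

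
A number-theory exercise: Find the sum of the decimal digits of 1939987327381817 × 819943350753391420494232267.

1939987327381817 × 819943350753391420494232267 = 1590679709632563568383946326573326590489139
Sum of its 43 digits: 215.

215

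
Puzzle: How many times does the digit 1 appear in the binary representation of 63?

6

63 in base 2 is 111111.
The digit 1 appears 6 times.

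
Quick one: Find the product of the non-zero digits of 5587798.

705600

5×5×8×7×7×9×8 = 705600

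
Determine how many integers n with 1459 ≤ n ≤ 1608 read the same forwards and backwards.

The integers in [1459, 1608] that read the same forwards and backwards: 1551.
1 qualifies.

1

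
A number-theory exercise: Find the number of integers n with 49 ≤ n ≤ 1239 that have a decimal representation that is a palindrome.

The integers in [49, 1239] that have a decimal representation that is a palindrome: 55, 66, 77, 88, 99, 101, …, 1111, 1221.
98 qualify.

98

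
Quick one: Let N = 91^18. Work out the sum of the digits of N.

154

91^18 = 183123913839120657539940631629904921
Sum of its 36 digits: 154.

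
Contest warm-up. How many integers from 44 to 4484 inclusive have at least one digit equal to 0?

1164

The integers in [44, 4484] that have at least one digit equal to 0: 50, 60, 70, 80, 90, 100, …, 4470, 4480.
1164 qualify.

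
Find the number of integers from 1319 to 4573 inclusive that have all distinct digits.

The integers in [1319, 4573] that have all distinct digits: 1320, 1324, 1325, 1326, 1327, 1328, …, 4572, 4573.
1656 qualify.

1656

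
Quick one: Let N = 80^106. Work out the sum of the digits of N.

424

80^106 = 5339967589802275205987554265423880286506761305891631924867604019555549314451601375057405217341440000000000000000000000000000000000000000000000000000000000000000000000000000000000000000000000000000000000
Sum of its 202 digits: 424.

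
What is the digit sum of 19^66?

415

19^66 = 2498835475335488615165941356210895586368381374221567418772496080399497448506732376681
Sum of its 85 digits: 415.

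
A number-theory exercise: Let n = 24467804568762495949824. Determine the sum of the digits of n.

123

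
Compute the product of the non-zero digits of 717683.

7×1×7×6×8×3 = 7056

7056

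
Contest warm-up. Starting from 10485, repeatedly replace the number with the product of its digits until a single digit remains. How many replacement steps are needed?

1

10485 → 0 (1 step)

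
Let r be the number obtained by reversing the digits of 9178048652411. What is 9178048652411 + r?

Reverse of 9178048652411 is 1142568408719.
9178048652411 + 1142568408719 = 10320617061130

10320617061130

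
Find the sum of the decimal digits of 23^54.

343

23^54 = 34143115322784228849944935551113819944806873883247339368564776954250143409
Sum of its 74 digits: 343.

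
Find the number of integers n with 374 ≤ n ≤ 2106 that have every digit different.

The integers in [374, 2106] that have every digit different: 374, 375, 376, 378, 379, 380, …, 2105, 2106.
1017 qualify.

1017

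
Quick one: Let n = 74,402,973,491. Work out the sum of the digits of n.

7+4+4+0+2+9+7+3+4+9+1 = 50

50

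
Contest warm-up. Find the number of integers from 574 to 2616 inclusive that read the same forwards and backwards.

The integers in [574, 2616] that read the same forwards and backwards: 575, 585, 595, 606, 616, 626, …, 2442, 2552.
59 qualify.

59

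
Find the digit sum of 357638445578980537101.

3+5+7+6+3+8+4+4+5+5+7+8+9+8+0+5+3+7+1+0+1 = 99

99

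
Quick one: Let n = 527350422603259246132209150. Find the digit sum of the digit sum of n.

First digit sum: 90.
9+0 = 9.

9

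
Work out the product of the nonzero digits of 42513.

120

4×2×5×1×3 = 120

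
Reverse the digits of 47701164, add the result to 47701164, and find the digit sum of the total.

42

Reversal of 47701164 is 46110774; 47701164 + 46110774 = 93811938.
Digit sum of 93811938: 9+3+8+1+1+9+3+8 = 42.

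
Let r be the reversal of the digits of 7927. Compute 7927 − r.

Reverse of 7927 is 7297.
7927 − 7297 = 630

630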